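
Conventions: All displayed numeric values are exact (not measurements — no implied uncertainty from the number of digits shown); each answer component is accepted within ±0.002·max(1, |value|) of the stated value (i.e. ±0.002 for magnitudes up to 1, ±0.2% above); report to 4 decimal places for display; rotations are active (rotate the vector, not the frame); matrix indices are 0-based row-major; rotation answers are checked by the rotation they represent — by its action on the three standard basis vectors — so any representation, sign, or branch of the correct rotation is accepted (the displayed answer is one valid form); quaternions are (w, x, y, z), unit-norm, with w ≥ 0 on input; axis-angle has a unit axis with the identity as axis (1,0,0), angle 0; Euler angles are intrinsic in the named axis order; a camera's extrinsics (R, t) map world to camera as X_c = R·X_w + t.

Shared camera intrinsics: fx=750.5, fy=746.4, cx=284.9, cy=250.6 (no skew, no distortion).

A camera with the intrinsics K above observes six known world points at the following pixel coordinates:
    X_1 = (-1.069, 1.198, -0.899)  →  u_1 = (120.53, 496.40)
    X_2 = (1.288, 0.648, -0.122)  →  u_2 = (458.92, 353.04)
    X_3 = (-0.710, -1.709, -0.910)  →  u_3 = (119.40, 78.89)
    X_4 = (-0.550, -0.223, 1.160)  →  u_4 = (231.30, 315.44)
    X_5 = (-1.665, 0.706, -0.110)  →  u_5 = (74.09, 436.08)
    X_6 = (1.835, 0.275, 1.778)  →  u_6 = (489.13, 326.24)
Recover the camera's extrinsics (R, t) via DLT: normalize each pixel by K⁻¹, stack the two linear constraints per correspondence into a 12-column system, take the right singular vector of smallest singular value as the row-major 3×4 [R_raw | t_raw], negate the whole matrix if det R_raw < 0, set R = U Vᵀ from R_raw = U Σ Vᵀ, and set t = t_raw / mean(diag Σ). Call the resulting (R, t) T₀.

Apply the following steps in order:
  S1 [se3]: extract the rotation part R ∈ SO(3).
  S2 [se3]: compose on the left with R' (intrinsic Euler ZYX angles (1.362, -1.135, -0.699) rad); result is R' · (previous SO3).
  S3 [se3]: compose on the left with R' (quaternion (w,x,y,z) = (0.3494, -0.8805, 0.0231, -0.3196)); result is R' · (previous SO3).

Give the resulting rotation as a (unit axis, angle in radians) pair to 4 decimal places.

rotation (axis_angle) = ((-0.9415, -0.0029, 0.3370), 2.3416)

source (pnp_recover): camera pose = R=[0.9743 0.1775 0.1383; -0.2072 0.9477 0.2427; -0.0880 -0.2651 0.9602], t=(-0.0900, 0.4301, 5.8499)
after S1 (rot_of_se3): [0.9743 0.1775 0.1383; -0.2072 0.9477 0.2427; -0.0880 -0.2651 0.9602]
after S2 (compose_so3): [0.2834 -0.3746 -0.8828; 0.2993 0.9091 -0.2897; 0.9111 -0.1821 0.3698]
after S3 (compose_so3): [0.8073 -0.2371 -0.5404; 0.2464 -0.6967 0.6737; -0.5362 -0.6771 -0.5041]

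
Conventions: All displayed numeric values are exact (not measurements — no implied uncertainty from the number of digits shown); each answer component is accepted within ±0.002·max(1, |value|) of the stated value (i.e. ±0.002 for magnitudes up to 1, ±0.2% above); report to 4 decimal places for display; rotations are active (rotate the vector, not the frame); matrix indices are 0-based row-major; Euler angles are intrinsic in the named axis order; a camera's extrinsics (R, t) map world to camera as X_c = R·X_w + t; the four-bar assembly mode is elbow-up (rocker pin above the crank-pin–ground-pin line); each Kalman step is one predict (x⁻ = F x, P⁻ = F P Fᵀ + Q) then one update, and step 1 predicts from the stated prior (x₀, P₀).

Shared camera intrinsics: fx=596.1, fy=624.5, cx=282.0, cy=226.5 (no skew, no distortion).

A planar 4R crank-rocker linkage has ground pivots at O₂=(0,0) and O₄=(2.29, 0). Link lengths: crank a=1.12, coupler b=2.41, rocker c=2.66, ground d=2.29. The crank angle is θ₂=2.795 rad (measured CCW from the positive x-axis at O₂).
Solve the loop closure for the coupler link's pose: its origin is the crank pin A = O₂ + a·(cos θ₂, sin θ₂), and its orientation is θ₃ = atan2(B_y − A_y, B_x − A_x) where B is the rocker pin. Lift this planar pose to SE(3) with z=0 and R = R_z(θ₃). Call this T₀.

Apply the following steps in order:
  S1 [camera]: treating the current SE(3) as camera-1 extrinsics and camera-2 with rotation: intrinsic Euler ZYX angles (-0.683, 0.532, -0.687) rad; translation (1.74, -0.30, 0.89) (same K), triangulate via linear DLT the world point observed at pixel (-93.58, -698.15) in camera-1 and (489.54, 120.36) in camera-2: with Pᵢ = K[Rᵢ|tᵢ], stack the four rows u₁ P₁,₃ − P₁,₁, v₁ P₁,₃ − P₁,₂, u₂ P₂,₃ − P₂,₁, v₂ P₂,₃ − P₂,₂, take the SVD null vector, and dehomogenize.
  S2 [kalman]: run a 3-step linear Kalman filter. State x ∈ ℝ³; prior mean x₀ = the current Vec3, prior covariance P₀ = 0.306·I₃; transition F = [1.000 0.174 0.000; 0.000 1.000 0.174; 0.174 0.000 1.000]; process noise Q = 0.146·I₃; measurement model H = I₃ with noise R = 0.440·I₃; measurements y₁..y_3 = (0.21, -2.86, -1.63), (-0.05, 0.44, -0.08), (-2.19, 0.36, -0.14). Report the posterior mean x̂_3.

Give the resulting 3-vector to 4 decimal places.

result = (-1.3633, -0.4451, -0.2026)

source (fourbar_fk): coupler pose = R=[0.7047 -0.7095 0.0000; 0.7095 0.7047 0.0000; 0.0000 0.0000 1.0000], t=(-1.0534, 0.3805, 0.0000)
after S1 (triangulate): (-1.5190, -1.8102, 1.3325)
after S2 (kf_track): (-1.3633, -0.4451, -0.2026)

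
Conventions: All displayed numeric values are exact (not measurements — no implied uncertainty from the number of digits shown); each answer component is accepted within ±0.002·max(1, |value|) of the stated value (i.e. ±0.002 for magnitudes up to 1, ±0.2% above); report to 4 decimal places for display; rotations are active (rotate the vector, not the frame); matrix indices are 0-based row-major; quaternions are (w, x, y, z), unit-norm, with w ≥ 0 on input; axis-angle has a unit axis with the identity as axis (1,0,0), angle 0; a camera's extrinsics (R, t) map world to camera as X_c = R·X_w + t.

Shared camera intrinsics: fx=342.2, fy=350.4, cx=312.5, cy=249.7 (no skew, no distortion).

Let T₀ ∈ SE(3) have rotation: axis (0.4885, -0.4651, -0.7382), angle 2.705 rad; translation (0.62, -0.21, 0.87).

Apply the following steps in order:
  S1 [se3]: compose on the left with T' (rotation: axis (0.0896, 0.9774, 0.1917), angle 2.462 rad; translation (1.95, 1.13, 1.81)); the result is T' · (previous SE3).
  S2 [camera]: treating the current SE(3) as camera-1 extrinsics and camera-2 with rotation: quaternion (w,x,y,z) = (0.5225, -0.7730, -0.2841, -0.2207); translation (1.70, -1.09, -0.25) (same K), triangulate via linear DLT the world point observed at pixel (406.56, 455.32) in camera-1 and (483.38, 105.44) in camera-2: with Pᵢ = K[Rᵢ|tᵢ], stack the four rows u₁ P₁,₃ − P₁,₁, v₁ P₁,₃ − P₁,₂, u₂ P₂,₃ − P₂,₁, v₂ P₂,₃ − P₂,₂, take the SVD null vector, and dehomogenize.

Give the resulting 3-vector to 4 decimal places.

after S1 (compose_se3): R=[0.0019 0.6301 0.7765; -0.9465 -0.2495 0.2048; 0.3228 -0.7354 0.5959], t=(2.0300, 1.3487, 0.7464)
after S2 (triangulate): (0.5151, -1.9706, -0.2288)

result = (0.5151, -1.9706, -0.2288)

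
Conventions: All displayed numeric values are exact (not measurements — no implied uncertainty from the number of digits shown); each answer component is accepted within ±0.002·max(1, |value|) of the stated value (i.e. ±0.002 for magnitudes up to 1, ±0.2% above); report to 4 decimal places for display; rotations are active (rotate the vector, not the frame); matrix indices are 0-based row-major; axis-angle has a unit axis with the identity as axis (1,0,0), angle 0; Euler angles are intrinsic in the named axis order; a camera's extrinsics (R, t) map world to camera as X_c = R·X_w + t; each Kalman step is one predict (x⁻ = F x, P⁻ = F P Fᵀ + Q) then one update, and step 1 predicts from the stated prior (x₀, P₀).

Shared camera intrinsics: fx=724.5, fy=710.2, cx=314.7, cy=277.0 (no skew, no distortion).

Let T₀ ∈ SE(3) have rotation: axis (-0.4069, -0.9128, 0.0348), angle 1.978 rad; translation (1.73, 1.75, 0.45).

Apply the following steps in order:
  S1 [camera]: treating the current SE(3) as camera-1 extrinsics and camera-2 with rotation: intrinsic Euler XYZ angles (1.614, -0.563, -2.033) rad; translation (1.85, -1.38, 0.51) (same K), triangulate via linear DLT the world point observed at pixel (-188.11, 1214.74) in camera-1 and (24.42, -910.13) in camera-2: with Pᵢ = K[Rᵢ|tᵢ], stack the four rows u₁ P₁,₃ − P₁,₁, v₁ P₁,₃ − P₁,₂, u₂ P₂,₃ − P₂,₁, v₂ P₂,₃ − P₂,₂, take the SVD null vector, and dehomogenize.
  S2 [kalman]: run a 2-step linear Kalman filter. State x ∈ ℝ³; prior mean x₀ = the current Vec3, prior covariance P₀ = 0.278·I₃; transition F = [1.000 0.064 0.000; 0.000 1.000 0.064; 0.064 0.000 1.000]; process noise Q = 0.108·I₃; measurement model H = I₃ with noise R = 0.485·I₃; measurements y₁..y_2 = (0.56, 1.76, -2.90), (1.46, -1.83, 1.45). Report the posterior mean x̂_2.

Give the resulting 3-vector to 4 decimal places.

result = (0.7585, -0.8301, 0.3707)

after S1 (triangulate): (0.2270, -1.7988, 1.5733)
after S2 (kf_track): (0.7585, -0.8301, 0.3707)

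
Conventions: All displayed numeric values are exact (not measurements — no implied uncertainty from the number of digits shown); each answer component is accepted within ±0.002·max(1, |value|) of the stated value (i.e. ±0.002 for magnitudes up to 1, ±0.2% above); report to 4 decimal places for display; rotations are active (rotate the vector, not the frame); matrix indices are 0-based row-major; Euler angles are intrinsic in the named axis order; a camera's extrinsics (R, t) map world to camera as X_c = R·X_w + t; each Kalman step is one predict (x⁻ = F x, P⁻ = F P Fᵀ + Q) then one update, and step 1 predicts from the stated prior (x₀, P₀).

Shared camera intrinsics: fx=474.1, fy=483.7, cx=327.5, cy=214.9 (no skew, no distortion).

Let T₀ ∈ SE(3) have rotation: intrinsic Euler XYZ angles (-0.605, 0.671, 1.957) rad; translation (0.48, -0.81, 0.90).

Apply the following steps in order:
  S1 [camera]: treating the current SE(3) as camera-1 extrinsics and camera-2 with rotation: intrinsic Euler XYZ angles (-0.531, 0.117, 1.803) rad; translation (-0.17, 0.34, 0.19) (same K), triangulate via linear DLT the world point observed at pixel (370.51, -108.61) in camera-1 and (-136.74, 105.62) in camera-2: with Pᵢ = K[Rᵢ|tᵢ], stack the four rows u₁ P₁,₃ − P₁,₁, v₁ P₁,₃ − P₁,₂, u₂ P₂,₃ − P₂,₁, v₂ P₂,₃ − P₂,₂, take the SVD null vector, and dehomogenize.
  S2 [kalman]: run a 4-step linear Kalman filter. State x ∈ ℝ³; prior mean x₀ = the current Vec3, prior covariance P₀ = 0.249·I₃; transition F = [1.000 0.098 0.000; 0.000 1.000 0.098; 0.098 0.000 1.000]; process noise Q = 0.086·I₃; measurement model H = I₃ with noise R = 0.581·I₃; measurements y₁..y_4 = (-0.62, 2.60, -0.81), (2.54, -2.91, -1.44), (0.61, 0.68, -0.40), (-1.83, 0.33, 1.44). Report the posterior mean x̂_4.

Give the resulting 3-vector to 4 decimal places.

result = (-0.1598, 0.2013, 0.0904)

after S1 (triangulate): (-0.6212, 0.8809, 0.2331)
after S2 (kf_track): (-0.1598, 0.2013, 0.0904)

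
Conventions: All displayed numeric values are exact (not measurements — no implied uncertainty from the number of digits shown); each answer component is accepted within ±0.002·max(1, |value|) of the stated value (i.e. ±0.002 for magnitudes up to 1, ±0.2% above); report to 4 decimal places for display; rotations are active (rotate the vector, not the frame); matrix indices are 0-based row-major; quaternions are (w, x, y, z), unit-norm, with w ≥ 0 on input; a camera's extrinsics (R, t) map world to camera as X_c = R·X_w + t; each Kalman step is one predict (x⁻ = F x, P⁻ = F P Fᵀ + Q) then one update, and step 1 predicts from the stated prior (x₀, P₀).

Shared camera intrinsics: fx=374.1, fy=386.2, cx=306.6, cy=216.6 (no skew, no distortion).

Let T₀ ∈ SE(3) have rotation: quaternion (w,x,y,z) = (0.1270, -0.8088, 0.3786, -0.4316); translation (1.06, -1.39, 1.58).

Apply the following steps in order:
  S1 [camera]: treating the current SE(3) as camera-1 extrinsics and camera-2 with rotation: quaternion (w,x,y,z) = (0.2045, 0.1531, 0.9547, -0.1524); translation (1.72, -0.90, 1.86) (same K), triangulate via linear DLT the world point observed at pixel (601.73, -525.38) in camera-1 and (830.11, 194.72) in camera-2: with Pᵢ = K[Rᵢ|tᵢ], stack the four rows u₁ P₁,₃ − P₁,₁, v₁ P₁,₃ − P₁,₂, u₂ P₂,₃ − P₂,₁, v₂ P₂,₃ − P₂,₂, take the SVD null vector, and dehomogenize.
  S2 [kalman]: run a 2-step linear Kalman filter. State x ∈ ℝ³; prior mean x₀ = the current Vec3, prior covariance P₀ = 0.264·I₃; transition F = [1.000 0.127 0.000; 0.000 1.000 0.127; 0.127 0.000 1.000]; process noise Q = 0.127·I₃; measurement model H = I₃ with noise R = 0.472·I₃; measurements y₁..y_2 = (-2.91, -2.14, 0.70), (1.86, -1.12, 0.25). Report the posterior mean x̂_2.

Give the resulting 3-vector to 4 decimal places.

after S1 (triangulate): (0.4733, 0.8961, 0.2566)
after S2 (kf_track): (0.1186, -0.6739, 0.2950)

result = (0.1186, -0.6739, 0.2950)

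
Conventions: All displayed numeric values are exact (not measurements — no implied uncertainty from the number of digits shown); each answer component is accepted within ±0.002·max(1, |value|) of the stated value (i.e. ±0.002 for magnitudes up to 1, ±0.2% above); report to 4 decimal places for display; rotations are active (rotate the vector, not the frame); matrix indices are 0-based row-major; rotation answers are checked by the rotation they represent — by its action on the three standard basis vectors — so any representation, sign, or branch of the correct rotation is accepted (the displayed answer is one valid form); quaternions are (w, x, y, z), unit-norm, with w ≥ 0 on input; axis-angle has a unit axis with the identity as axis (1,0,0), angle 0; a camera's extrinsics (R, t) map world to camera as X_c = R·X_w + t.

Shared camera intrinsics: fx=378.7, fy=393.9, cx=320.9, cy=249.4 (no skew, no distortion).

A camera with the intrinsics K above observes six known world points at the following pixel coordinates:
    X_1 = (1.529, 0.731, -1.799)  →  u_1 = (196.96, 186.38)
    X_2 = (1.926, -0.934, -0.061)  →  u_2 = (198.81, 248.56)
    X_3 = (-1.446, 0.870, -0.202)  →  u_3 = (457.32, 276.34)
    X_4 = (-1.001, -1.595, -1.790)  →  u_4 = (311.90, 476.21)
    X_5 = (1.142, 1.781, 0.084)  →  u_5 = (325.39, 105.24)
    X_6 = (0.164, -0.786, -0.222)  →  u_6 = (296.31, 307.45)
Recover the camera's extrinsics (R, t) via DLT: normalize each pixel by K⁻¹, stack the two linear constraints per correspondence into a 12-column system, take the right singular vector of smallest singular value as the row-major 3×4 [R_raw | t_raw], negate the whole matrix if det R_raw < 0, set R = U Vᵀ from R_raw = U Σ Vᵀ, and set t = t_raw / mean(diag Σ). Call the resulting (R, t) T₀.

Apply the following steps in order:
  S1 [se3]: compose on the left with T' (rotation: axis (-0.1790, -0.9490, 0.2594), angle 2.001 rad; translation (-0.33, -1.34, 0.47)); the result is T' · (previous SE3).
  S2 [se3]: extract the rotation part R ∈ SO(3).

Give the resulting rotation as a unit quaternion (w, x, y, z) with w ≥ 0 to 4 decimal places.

rotation (quat) = (0.4848, 0.6368, -0.2643, -0.5381)

source (pnp_recover): camera pose = R=[-0.8554 0.4639 0.2304; -0.5167 -0.7957 -0.3160; 0.0368 -0.3893 0.9204], t=(0.1900, 0.2200, 5.5300)
after S1 (compose_se3): R=[0.2812 0.1851 -0.9416; -0.8584 -0.3902 -0.3330; -0.4291 0.9019 0.0492], t=(-5.5335, -2.0898, -1.2698)
after S2 (rot_of_se3): [0.2812 0.1851 -0.9416; -0.8584 -0.3902 -0.3330; -0.4291 0.9019 0.0492]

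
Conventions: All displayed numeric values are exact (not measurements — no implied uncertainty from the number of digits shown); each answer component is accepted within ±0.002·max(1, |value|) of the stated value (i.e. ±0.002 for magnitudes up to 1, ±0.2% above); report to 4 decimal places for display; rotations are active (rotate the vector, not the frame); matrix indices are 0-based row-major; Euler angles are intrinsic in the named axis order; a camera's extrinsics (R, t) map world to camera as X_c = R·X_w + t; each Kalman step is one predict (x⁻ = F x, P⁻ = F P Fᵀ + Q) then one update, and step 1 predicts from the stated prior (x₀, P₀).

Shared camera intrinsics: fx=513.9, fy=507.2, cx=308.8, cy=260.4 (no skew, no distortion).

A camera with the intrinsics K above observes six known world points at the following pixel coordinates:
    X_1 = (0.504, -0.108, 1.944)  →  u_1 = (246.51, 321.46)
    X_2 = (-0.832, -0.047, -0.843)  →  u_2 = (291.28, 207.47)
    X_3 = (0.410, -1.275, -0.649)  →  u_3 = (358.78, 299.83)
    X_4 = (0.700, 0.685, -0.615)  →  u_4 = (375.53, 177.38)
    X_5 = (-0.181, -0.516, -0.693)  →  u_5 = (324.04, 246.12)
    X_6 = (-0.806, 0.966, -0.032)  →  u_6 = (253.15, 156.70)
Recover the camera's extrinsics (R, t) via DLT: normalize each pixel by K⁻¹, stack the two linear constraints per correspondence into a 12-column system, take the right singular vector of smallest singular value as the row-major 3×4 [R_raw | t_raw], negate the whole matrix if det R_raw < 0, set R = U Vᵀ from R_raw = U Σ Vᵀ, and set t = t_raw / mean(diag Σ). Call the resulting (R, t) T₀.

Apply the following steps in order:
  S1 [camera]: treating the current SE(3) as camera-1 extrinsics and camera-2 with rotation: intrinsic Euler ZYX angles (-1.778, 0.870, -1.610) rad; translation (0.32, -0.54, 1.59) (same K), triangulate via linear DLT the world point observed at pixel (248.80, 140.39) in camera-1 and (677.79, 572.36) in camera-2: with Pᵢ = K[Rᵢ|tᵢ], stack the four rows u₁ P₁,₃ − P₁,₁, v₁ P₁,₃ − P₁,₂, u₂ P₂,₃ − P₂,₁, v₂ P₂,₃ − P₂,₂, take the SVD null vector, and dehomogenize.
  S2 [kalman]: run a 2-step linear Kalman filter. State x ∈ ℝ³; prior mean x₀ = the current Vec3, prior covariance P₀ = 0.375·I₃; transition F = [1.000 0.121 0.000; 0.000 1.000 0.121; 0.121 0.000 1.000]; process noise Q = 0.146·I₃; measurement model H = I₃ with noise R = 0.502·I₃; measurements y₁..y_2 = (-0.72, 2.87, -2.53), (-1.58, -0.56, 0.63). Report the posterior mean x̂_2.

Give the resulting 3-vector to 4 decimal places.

result = (-0.9116, 0.8220, -0.4855)

source (pnp_recover): camera pose = R=[0.8429 -0.0576 -0.5349; 0.1961 -0.8929 0.4053; -0.5010 -0.4465 -0.7414], t=(-0.0200, -0.3599, 6.8165)
after S1 (triangulate): (-0.5639, 1.2824, 0.3101)
after S2 (kf_track): (-0.9116, 0.8220, -0.4855)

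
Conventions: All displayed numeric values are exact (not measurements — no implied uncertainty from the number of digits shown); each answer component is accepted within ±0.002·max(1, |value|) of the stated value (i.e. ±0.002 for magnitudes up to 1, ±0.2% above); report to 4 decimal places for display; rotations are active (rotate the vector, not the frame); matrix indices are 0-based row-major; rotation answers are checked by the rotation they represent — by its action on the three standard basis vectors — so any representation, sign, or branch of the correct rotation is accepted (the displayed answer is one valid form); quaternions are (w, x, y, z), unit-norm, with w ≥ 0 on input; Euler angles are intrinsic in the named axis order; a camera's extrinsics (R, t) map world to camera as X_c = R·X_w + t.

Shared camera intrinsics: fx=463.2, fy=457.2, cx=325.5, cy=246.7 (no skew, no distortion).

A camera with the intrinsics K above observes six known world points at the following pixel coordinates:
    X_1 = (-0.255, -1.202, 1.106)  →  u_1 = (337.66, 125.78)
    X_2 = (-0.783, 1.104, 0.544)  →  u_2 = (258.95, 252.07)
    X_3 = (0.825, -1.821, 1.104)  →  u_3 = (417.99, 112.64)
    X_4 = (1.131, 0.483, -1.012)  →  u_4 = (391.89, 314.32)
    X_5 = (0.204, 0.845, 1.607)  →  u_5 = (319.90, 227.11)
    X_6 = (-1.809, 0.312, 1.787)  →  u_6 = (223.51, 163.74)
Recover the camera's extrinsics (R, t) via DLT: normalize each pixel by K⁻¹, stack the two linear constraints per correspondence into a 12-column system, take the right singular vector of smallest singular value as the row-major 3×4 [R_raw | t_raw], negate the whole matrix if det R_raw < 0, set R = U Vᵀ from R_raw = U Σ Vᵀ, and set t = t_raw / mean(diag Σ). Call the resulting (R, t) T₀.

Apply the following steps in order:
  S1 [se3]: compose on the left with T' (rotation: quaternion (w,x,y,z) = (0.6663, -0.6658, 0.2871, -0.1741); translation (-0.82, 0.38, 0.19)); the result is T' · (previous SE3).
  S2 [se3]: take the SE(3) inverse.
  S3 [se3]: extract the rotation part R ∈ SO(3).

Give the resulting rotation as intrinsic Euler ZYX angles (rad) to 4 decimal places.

source (pnp_recover): camera pose = R=[0.9366 -0.3503 -0.0120; 0.2951 0.8066 -0.5122; 0.1891 0.4762 0.8588], t=(0.0200, -0.2902, 6.8641)
after S1 (compose_se3): R=[0.7973 -0.0999 0.5953; -0.4109 0.6327 0.6564; -0.4422 -0.7679 0.4633], t=(3.4566, 5.7564, 0.1203)
after S2 (invert_se3): R=[0.7973 -0.4109 -0.4422; -0.0999 0.6327 -0.7679; 0.5953 0.6564 0.4633], t=(-0.3374, -3.2041, -5.8923)
after S3 (rot_of_se3): [0.7973 -0.4109 -0.4422; -0.0999 0.6327 -0.7679; 0.5953 0.6564 0.4633]

rotation (euler_zyx) = (-0.1247, -0.6377, 0.9562)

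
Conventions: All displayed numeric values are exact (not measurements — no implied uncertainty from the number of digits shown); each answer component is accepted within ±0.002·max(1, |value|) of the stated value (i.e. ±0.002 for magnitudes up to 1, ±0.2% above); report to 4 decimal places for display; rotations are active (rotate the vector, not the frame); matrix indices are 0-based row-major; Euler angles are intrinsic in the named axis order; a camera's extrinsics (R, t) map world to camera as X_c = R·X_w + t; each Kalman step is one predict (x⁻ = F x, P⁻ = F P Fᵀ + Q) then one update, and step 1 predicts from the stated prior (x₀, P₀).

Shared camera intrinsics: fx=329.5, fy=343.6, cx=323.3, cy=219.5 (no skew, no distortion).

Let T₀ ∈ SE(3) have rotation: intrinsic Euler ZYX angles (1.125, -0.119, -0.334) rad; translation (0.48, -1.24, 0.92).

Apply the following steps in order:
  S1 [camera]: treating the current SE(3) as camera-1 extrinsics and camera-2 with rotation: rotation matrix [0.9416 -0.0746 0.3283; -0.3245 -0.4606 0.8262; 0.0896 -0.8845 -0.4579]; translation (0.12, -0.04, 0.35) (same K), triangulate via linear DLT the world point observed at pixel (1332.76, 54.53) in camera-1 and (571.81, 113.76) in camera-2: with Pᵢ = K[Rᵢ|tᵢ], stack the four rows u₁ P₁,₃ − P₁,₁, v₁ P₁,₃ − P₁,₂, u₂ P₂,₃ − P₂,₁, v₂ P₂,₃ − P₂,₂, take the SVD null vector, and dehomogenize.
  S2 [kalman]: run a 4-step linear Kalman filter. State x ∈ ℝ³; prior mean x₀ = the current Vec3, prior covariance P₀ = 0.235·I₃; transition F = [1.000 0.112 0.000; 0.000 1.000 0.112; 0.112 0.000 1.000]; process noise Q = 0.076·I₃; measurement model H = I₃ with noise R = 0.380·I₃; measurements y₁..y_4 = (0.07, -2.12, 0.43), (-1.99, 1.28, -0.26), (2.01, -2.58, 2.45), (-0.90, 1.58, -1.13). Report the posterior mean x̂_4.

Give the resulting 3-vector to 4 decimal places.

after S1 (triangulate): (1.6091, -1.2687, -0.7582)
after S2 (kf_track): (-0.0633, -0.2265, 0.1828)

result = (-0.0633, -0.2265, 0.1828)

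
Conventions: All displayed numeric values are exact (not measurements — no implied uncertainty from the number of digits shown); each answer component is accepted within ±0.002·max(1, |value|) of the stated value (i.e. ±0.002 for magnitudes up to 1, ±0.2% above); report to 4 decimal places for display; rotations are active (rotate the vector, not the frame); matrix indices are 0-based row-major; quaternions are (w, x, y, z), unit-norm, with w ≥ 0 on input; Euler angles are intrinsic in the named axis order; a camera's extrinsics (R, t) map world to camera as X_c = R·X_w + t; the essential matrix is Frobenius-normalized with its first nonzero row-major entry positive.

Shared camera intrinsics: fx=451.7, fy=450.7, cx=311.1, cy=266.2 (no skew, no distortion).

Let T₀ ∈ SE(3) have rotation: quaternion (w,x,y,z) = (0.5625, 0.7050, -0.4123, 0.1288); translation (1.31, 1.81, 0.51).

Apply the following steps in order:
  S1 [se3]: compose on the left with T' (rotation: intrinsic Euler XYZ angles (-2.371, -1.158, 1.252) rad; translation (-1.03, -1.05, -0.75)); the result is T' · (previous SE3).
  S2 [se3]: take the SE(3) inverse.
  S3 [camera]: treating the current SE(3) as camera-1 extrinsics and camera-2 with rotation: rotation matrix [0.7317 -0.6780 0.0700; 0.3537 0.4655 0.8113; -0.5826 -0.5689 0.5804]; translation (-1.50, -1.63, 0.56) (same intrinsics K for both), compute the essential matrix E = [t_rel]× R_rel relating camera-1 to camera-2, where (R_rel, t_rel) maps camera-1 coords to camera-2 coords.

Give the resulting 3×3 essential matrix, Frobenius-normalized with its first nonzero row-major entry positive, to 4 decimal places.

after S1 (compose_se3): R=[-0.3461 -0.7102 0.6131; 0.2412 0.5641 0.7897; -0.9066 0.4212 -0.0240], t=(-2.0220, -3.0418, -1.2987)
after S2 (invert_se3): R=[-0.3461 0.2412 -0.9066; -0.7102 0.5641 0.4212; 0.6131 0.7897 -0.0240], t=(-1.1436, 0.8271, 3.6105)
after S3 (essential): [0.5346 -0.3250 0.3041; -0.2227 -0.2554 -0.1343; -0.1964 -0.5736 -0.1253]

matrix = [0.5346 -0.3250 0.3041; -0.2227 -0.2554 -0.1343; -0.1964 -0.5736 -0.1253]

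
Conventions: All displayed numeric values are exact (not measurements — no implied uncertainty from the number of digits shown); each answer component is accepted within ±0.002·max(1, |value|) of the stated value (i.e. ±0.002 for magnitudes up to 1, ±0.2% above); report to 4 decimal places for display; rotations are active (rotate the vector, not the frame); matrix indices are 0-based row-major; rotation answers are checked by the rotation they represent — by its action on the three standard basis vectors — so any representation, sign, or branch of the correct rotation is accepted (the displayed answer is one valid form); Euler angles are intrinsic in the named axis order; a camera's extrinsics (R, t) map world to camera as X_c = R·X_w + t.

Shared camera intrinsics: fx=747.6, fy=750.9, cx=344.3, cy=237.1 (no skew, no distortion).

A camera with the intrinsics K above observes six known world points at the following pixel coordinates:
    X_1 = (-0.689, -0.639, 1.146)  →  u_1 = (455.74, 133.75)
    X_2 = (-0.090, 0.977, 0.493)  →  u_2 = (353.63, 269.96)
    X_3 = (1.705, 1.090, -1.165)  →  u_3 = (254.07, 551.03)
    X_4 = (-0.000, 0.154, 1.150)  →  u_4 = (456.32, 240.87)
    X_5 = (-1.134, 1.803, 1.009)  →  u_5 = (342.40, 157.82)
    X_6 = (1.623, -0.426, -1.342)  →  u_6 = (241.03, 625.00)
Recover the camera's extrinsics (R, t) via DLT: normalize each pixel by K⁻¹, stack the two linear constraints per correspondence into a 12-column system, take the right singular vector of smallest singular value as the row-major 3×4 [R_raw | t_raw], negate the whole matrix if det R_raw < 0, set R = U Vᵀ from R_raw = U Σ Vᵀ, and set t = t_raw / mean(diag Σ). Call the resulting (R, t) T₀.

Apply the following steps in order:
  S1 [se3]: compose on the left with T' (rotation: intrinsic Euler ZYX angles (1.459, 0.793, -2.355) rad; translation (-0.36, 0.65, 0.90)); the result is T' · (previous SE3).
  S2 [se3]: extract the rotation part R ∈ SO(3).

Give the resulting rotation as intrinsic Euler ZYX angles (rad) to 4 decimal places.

rotation (euler_zyx) = (-0.3727, 0.8039, -2.5273)

source (pnp_recover): camera pose = R=[0.3874 -0.1939 0.9013; 0.9215 0.1108 -0.3723; -0.0277 0.9747 0.2216], t=(-0.1400, 0.4400, 5.3799)
after S1 (compose_se3): R=[0.6463 -0.6841 -0.3381; -0.2527 -0.6099 0.7511; -0.7201 -0.4000 -0.5670], t=(-4.1738, -1.9681, -1.8851)
after S2 (rot_of_se3): [0.6463 -0.6841 -0.3381; -0.2527 -0.6099 0.7511; -0.7201 -0.4000 -0.5670]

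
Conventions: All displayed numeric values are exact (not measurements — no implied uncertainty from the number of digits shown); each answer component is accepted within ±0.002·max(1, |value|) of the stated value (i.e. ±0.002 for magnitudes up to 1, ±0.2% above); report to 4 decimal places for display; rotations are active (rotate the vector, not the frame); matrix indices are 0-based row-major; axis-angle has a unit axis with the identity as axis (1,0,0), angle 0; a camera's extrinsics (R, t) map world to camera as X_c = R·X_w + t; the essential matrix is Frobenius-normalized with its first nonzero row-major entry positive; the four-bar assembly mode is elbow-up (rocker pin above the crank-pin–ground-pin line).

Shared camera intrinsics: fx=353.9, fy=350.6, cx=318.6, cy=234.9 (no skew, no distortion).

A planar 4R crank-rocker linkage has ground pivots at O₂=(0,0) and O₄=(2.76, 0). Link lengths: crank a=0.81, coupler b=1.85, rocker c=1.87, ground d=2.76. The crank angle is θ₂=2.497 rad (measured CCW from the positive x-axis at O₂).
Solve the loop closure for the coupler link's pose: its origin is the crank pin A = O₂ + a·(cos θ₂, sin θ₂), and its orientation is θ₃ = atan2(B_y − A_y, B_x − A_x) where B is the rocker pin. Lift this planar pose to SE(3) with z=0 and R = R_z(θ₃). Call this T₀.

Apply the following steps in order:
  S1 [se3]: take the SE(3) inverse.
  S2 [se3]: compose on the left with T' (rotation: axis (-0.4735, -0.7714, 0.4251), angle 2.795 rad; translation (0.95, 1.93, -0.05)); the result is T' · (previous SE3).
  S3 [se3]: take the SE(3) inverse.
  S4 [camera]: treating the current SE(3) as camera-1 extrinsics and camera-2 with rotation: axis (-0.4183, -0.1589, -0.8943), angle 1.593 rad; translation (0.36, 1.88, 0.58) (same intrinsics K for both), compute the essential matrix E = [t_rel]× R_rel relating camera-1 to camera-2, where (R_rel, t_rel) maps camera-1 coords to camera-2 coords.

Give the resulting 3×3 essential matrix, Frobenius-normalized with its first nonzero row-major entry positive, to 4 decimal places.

matrix = [0.2537 0.1284 0.2965; -0.3513 -0.3315 -0.3289; -0.0605 0.5757 -0.3934]

source (fourbar_fk): coupler pose = R=[0.9691 -0.2468 0.0000; 0.2468 0.9691 0.0000; 0.0000 0.0000 1.0000], t=(-0.6475, 0.4867, 0.0000)
after S1 (invert_se3): R=[0.9691 0.2468 0.0000; -0.2468 0.9691 0.0000; 0.0000 0.0000 1.0000], t=(0.5073, -0.6314, 0.0000)
after S2 (compose_se3): R=[-0.6291 0.4222 -0.6527; 0.7740 0.4182 -0.4755; 0.0722 -0.8043 -0.5898], t=(0.3372, 2.2276, 0.3882)
after S3 (invert_se3): R=[-0.6291 0.7740 0.0722; 0.4222 0.4182 -0.8043; -0.6527 -0.4755 -0.5898], t=(-1.5400, -0.7617, 1.5083)
after S4 (essential): [0.2537 0.1284 0.2965; -0.3513 -0.3315 -0.3289; -0.0605 0.5757 -0.3934]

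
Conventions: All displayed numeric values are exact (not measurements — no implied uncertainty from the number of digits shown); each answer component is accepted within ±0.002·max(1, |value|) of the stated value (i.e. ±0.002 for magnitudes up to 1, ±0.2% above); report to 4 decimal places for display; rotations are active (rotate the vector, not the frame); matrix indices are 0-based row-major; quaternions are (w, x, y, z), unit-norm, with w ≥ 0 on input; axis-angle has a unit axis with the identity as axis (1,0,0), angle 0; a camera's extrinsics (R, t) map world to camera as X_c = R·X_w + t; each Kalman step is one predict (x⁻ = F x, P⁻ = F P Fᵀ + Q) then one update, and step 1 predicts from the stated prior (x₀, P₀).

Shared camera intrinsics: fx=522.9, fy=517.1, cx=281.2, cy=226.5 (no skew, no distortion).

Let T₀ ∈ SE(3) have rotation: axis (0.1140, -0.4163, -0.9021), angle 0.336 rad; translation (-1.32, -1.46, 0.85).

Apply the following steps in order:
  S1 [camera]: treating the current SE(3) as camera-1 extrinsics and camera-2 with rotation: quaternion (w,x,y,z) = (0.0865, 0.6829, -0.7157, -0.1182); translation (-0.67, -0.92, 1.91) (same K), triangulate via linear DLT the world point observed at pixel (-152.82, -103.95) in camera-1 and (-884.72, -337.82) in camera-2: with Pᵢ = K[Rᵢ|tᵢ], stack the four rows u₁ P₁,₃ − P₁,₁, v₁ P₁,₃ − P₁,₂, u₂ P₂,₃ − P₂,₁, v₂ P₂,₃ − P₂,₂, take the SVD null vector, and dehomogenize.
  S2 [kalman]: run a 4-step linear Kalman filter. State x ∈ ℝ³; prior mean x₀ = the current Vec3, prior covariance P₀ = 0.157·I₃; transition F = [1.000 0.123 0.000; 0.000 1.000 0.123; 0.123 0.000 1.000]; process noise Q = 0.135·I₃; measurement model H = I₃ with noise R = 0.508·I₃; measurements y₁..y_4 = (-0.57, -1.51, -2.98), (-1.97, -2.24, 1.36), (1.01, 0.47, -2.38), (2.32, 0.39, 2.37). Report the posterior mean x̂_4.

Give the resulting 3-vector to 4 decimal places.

result = (0.7636, -0.0609, 0.5753)

after S1 (triangulate): (-0.3617, -0.0959, 1.5163)
after S2 (kf_track): (0.7636, -0.0609, 0.5753)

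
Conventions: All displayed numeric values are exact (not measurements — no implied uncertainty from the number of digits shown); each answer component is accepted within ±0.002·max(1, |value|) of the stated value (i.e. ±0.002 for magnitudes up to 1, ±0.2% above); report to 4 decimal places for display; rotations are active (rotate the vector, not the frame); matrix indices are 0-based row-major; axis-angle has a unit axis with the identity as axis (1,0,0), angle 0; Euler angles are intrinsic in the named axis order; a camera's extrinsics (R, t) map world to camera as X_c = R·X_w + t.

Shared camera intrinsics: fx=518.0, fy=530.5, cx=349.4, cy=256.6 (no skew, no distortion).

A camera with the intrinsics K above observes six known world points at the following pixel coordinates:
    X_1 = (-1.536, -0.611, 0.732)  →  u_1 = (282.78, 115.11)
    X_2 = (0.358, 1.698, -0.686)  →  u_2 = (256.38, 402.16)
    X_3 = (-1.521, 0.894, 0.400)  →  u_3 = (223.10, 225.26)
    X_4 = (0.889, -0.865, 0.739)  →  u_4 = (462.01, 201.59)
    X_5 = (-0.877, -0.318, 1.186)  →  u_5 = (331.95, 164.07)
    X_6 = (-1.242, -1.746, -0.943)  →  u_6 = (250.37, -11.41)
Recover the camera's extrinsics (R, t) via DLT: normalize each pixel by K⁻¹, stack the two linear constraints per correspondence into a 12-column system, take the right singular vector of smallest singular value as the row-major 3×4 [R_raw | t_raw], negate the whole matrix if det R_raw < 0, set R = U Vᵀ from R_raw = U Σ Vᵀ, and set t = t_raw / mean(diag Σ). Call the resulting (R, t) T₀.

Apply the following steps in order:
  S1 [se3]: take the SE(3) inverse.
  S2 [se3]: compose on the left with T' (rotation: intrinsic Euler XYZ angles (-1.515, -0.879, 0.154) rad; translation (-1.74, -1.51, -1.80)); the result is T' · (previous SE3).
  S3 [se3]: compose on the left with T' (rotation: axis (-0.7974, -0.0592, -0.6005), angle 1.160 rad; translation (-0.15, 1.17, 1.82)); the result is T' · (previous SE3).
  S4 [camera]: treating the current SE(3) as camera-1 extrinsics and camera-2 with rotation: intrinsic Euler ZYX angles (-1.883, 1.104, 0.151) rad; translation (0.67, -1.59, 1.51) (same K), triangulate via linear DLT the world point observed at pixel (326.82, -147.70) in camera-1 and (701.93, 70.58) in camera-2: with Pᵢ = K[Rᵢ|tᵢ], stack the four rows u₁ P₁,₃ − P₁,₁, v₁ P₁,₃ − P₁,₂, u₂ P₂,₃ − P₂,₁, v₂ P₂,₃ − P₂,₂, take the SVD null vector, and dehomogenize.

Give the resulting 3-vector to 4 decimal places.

result = (-1.7471, 1.0991, -0.3345)

source (pnp_recover): camera pose = R=[0.7838 -0.4354 0.4428; 0.5463 0.8226 -0.1581; -0.2955 0.3658 0.8826], t=(-0.2000, -0.2300, 5.4499)
after S1 (invert_se3): R=[0.7838 0.5463 -0.2955; -0.4354 0.8226 0.3658; 0.4428 -0.1581 0.8826], t=(1.8926, -1.8914, -4.7577)
after S2 (compose_se3): R=[0.1956 0.3856 -0.9017; 0.9116 0.2674 0.3121; 0.3614 -0.8831 -0.2992], t=(3.3020, -2.9673, -0.3003)
after S3 (compose_se3): R=[0.7649 0.2500 -0.5936; 0.5358 -0.7585 0.3711; -0.3575 -0.6019 -0.7141], t=(0.6420, -1.9715, 4.8699)
after S4 (triangulate): (-1.7471, 1.0991, -0.3345)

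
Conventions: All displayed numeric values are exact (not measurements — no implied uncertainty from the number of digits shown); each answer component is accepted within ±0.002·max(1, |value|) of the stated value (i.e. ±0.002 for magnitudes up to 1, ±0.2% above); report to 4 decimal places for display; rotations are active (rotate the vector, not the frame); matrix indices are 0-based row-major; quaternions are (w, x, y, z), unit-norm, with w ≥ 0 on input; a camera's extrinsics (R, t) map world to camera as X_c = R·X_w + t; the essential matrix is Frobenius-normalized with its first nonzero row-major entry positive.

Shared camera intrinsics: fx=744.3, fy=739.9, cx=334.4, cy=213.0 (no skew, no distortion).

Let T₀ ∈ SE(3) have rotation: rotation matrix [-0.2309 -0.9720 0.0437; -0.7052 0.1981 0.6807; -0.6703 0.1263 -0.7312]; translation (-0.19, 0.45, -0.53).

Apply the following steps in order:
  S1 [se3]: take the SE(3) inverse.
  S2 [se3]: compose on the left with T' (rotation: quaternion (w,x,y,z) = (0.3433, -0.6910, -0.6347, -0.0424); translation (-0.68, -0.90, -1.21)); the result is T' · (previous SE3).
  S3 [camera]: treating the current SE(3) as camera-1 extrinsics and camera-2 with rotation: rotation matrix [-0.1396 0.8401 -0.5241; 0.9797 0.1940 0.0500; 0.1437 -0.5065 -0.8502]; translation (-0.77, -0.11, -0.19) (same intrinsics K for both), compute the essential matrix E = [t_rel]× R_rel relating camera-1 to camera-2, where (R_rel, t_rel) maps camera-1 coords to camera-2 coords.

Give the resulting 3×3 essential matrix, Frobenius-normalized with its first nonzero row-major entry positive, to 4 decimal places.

matrix = [0.5014 -0.2370 -0.1854; -0.1772 0.4954 -0.2402; 0.3029 0.2554 -0.4081]

after S1 (invert_se3): R=[-0.2309 -0.7052 -0.6703; -0.9720 0.1981 0.1263; 0.0437 0.6807 -0.7312], t=(-0.0818, -0.2069, -0.6856)
after S2 (compose_se3): R=[-0.9414 -0.2117 0.2625; -0.2130 -0.2303 -0.9495; 0.2615 -0.9498 0.1717], t=(-0.6245, -1.3401, -0.6419)
after S3 (essential): [0.5014 -0.2370 -0.1854; -0.1772 0.4954 -0.2402; 0.3029 0.2554 -0.4081]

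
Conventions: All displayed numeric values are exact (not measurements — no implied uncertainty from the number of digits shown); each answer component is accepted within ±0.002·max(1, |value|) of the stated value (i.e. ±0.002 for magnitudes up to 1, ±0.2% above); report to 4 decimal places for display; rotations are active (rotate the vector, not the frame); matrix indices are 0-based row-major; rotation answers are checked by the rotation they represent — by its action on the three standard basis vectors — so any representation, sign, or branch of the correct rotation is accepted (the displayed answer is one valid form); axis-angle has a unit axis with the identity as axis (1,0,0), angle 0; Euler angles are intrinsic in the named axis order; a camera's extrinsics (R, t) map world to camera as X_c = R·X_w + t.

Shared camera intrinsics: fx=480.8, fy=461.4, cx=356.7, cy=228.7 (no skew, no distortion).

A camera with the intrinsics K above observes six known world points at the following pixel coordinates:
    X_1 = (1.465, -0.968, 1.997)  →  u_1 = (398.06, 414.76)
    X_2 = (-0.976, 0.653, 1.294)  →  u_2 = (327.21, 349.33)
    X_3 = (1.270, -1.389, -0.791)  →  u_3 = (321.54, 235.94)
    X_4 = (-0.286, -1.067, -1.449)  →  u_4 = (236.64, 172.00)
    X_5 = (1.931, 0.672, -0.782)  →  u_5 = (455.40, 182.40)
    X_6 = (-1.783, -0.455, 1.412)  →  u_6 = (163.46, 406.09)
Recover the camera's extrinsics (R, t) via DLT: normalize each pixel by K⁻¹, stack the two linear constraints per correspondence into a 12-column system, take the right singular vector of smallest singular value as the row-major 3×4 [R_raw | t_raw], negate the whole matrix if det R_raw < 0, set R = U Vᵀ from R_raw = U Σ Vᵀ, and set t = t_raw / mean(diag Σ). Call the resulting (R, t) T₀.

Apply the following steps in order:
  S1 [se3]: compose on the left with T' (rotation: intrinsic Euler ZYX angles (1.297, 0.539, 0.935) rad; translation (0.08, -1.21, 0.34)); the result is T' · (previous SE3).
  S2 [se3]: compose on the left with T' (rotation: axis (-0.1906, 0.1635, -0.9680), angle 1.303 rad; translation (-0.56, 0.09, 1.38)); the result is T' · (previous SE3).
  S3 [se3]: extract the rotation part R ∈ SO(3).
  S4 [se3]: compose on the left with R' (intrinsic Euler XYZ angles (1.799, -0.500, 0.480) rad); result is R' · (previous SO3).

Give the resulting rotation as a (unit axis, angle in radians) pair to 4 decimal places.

rotation (axis_angle) = ((0.7277, 0.1214, -0.6750), 0.5114)

source (pnp_recover): camera pose = R=[0.6964 0.6797 0.2305; 0.0946 -0.4054 0.9092; 0.7114 -0.6113 -0.3466], t=(-0.2900, 0.1499, 5.2494)
after S1 (compose_se3): R=[0.7278 -0.1797 -0.6618; 0.6822 0.2889 0.6717; 0.0705 -0.9403 0.3329], t=(4.4427, -0.9675, 3.2676)
after S2 (compose_se3): R=[0.8538 -0.0651 0.5165; -0.4974 0.1906 0.8463; -0.1536 -0.9795 0.1304], t=(0.8116, -4.2136, 4.6888)
after S3 (rot_of_se3): [0.8538 -0.0651 0.5165; -0.4974 0.1906 0.8463; -0.1536 -0.9795 0.1304]
after S4 (compose_so3): [0.9398 0.3417 -0.0034; -0.3190 0.8739 -0.3666; -0.1223 0.3457 0.9304]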